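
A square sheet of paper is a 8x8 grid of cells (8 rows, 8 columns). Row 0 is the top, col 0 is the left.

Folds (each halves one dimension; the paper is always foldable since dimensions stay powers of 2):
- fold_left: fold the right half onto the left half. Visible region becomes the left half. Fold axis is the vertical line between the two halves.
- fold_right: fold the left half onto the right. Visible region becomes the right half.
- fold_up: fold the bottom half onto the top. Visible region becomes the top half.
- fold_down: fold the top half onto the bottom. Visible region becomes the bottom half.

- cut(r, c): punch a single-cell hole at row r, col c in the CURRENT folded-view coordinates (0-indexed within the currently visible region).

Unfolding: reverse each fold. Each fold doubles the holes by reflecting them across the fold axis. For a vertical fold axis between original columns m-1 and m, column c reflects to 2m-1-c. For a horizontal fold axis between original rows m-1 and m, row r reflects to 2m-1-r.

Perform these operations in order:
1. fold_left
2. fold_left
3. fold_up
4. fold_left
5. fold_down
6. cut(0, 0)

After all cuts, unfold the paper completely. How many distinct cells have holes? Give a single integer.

Answer: 32

Derivation:
Op 1 fold_left: fold axis v@4; visible region now rows[0,8) x cols[0,4) = 8x4
Op 2 fold_left: fold axis v@2; visible region now rows[0,8) x cols[0,2) = 8x2
Op 3 fold_up: fold axis h@4; visible region now rows[0,4) x cols[0,2) = 4x2
Op 4 fold_left: fold axis v@1; visible region now rows[0,4) x cols[0,1) = 4x1
Op 5 fold_down: fold axis h@2; visible region now rows[2,4) x cols[0,1) = 2x1
Op 6 cut(0, 0): punch at orig (2,0); cuts so far [(2, 0)]; region rows[2,4) x cols[0,1) = 2x1
Unfold 1 (reflect across h@2): 2 holes -> [(1, 0), (2, 0)]
Unfold 2 (reflect across v@1): 4 holes -> [(1, 0), (1, 1), (2, 0), (2, 1)]
Unfold 3 (reflect across h@4): 8 holes -> [(1, 0), (1, 1), (2, 0), (2, 1), (5, 0), (5, 1), (6, 0), (6, 1)]
Unfold 4 (reflect across v@2): 16 holes -> [(1, 0), (1, 1), (1, 2), (1, 3), (2, 0), (2, 1), (2, 2), (2, 3), (5, 0), (5, 1), (5, 2), (5, 3), (6, 0), (6, 1), (6, 2), (6, 3)]
Unfold 5 (reflect across v@4): 32 holes -> [(1, 0), (1, 1), (1, 2), (1, 3), (1, 4), (1, 5), (1, 6), (1, 7), (2, 0), (2, 1), (2, 2), (2, 3), (2, 4), (2, 5), (2, 6), (2, 7), (5, 0), (5, 1), (5, 2), (5, 3), (5, 4), (5, 5), (5, 6), (5, 7), (6, 0), (6, 1), (6, 2), (6, 3), (6, 4), (6, 5), (6, 6), (6, 7)]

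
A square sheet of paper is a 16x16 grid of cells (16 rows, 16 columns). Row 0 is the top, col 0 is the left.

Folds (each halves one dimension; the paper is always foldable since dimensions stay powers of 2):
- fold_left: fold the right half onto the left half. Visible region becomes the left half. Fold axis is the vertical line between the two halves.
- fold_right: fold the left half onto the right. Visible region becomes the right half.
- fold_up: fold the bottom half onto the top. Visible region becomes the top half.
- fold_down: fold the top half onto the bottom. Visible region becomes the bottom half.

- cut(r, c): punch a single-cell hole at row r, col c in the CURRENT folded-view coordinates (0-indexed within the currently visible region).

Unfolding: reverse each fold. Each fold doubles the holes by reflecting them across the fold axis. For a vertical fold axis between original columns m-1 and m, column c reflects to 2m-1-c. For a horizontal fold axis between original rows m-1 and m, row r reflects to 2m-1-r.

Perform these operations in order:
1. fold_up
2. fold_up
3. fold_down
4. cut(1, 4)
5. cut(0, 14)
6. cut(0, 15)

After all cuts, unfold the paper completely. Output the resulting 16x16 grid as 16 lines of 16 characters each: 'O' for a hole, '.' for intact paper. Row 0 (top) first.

Op 1 fold_up: fold axis h@8; visible region now rows[0,8) x cols[0,16) = 8x16
Op 2 fold_up: fold axis h@4; visible region now rows[0,4) x cols[0,16) = 4x16
Op 3 fold_down: fold axis h@2; visible region now rows[2,4) x cols[0,16) = 2x16
Op 4 cut(1, 4): punch at orig (3,4); cuts so far [(3, 4)]; region rows[2,4) x cols[0,16) = 2x16
Op 5 cut(0, 14): punch at orig (2,14); cuts so far [(2, 14), (3, 4)]; region rows[2,4) x cols[0,16) = 2x16
Op 6 cut(0, 15): punch at orig (2,15); cuts so far [(2, 14), (2, 15), (3, 4)]; region rows[2,4) x cols[0,16) = 2x16
Unfold 1 (reflect across h@2): 6 holes -> [(0, 4), (1, 14), (1, 15), (2, 14), (2, 15), (3, 4)]
Unfold 2 (reflect across h@4): 12 holes -> [(0, 4), (1, 14), (1, 15), (2, 14), (2, 15), (3, 4), (4, 4), (5, 14), (5, 15), (6, 14), (6, 15), (7, 4)]
Unfold 3 (reflect across h@8): 24 holes -> [(0, 4), (1, 14), (1, 15), (2, 14), (2, 15), (3, 4), (4, 4), (5, 14), (5, 15), (6, 14), (6, 15), (7, 4), (8, 4), (9, 14), (9, 15), (10, 14), (10, 15), (11, 4), (12, 4), (13, 14), (13, 15), (14, 14), (14, 15), (15, 4)]

Answer: ....O...........
..............OO
..............OO
....O...........
....O...........
..............OO
..............OO
....O...........
....O...........
..............OO
..............OO
....O...........
....O...........
..............OO
..............OO
....O...........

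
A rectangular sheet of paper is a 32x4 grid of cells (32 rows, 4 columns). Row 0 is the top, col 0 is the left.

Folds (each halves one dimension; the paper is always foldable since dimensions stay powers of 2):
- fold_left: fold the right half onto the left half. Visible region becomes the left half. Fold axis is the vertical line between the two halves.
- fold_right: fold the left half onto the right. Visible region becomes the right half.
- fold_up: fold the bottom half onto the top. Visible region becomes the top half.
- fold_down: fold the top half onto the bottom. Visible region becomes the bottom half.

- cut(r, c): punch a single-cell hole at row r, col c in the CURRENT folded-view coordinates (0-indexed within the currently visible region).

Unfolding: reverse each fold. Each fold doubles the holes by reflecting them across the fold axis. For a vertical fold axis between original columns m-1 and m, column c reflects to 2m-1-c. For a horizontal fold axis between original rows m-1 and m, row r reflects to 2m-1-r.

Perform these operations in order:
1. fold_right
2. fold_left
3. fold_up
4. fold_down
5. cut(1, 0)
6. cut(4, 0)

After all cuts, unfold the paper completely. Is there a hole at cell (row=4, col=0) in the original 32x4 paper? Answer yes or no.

Answer: no

Derivation:
Op 1 fold_right: fold axis v@2; visible region now rows[0,32) x cols[2,4) = 32x2
Op 2 fold_left: fold axis v@3; visible region now rows[0,32) x cols[2,3) = 32x1
Op 3 fold_up: fold axis h@16; visible region now rows[0,16) x cols[2,3) = 16x1
Op 4 fold_down: fold axis h@8; visible region now rows[8,16) x cols[2,3) = 8x1
Op 5 cut(1, 0): punch at orig (9,2); cuts so far [(9, 2)]; region rows[8,16) x cols[2,3) = 8x1
Op 6 cut(4, 0): punch at orig (12,2); cuts so far [(9, 2), (12, 2)]; region rows[8,16) x cols[2,3) = 8x1
Unfold 1 (reflect across h@8): 4 holes -> [(3, 2), (6, 2), (9, 2), (12, 2)]
Unfold 2 (reflect across h@16): 8 holes -> [(3, 2), (6, 2), (9, 2), (12, 2), (19, 2), (22, 2), (25, 2), (28, 2)]
Unfold 3 (reflect across v@3): 16 holes -> [(3, 2), (3, 3), (6, 2), (6, 3), (9, 2), (9, 3), (12, 2), (12, 3), (19, 2), (19, 3), (22, 2), (22, 3), (25, 2), (25, 3), (28, 2), (28, 3)]
Unfold 4 (reflect across v@2): 32 holes -> [(3, 0), (3, 1), (3, 2), (3, 3), (6, 0), (6, 1), (6, 2), (6, 3), (9, 0), (9, 1), (9, 2), (9, 3), (12, 0), (12, 1), (12, 2), (12, 3), (19, 0), (19, 1), (19, 2), (19, 3), (22, 0), (22, 1), (22, 2), (22, 3), (25, 0), (25, 1), (25, 2), (25, 3), (28, 0), (28, 1), (28, 2), (28, 3)]
Holes: [(3, 0), (3, 1), (3, 2), (3, 3), (6, 0), (6, 1), (6, 2), (6, 3), (9, 0), (9, 1), (9, 2), (9, 3), (12, 0), (12, 1), (12, 2), (12, 3), (19, 0), (19, 1), (19, 2), (19, 3), (22, 0), (22, 1), (22, 2), (22, 3), (25, 0), (25, 1), (25, 2), (25, 3), (28, 0), (28, 1), (28, 2), (28, 3)]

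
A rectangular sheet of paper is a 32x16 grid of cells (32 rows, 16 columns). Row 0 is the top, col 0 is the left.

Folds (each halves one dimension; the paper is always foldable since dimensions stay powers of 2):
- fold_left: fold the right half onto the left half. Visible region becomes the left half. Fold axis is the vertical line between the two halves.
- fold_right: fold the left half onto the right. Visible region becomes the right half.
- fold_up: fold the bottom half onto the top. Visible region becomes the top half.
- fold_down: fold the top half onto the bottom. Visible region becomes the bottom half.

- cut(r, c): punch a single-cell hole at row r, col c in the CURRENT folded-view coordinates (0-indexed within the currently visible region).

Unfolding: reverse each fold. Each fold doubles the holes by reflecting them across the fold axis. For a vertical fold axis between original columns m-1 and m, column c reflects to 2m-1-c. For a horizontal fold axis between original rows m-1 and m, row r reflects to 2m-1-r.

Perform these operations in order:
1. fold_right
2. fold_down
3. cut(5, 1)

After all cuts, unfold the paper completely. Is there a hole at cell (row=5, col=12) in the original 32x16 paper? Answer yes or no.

Answer: no

Derivation:
Op 1 fold_right: fold axis v@8; visible region now rows[0,32) x cols[8,16) = 32x8
Op 2 fold_down: fold axis h@16; visible region now rows[16,32) x cols[8,16) = 16x8
Op 3 cut(5, 1): punch at orig (21,9); cuts so far [(21, 9)]; region rows[16,32) x cols[8,16) = 16x8
Unfold 1 (reflect across h@16): 2 holes -> [(10, 9), (21, 9)]
Unfold 2 (reflect across v@8): 4 holes -> [(10, 6), (10, 9), (21, 6), (21, 9)]
Holes: [(10, 6), (10, 9), (21, 6), (21, 9)]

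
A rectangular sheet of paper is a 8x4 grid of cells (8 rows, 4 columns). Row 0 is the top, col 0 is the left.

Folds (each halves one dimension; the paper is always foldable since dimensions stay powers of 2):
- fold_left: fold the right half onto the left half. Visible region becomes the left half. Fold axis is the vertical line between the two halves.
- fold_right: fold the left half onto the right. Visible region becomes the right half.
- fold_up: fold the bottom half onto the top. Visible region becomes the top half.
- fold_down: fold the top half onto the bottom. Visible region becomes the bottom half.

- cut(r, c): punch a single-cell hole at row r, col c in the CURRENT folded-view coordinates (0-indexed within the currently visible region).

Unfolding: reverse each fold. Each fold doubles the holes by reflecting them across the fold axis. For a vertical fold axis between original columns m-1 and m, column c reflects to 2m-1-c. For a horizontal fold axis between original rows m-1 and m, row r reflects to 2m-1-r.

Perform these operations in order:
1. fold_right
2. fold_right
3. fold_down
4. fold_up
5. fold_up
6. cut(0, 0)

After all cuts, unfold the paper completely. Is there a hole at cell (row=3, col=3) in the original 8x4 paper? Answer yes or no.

Answer: yes

Derivation:
Op 1 fold_right: fold axis v@2; visible region now rows[0,8) x cols[2,4) = 8x2
Op 2 fold_right: fold axis v@3; visible region now rows[0,8) x cols[3,4) = 8x1
Op 3 fold_down: fold axis h@4; visible region now rows[4,8) x cols[3,4) = 4x1
Op 4 fold_up: fold axis h@6; visible region now rows[4,6) x cols[3,4) = 2x1
Op 5 fold_up: fold axis h@5; visible region now rows[4,5) x cols[3,4) = 1x1
Op 6 cut(0, 0): punch at orig (4,3); cuts so far [(4, 3)]; region rows[4,5) x cols[3,4) = 1x1
Unfold 1 (reflect across h@5): 2 holes -> [(4, 3), (5, 3)]
Unfold 2 (reflect across h@6): 4 holes -> [(4, 3), (5, 3), (6, 3), (7, 3)]
Unfold 3 (reflect across h@4): 8 holes -> [(0, 3), (1, 3), (2, 3), (3, 3), (4, 3), (5, 3), (6, 3), (7, 3)]
Unfold 4 (reflect across v@3): 16 holes -> [(0, 2), (0, 3), (1, 2), (1, 3), (2, 2), (2, 3), (3, 2), (3, 3), (4, 2), (4, 3), (5, 2), (5, 3), (6, 2), (6, 3), (7, 2), (7, 3)]
Unfold 5 (reflect across v@2): 32 holes -> [(0, 0), (0, 1), (0, 2), (0, 3), (1, 0), (1, 1), (1, 2), (1, 3), (2, 0), (2, 1), (2, 2), (2, 3), (3, 0), (3, 1), (3, 2), (3, 3), (4, 0), (4, 1), (4, 2), (4, 3), (5, 0), (5, 1), (5, 2), (5, 3), (6, 0), (6, 1), (6, 2), (6, 3), (7, 0), (7, 1), (7, 2), (7, 3)]
Holes: [(0, 0), (0, 1), (0, 2), (0, 3), (1, 0), (1, 1), (1, 2), (1, 3), (2, 0), (2, 1), (2, 2), (2, 3), (3, 0), (3, 1), (3, 2), (3, 3), (4, 0), (4, 1), (4, 2), (4, 3), (5, 0), (5, 1), (5, 2), (5, 3), (6, 0), (6, 1), (6, 2), (6, 3), (7, 0), (7, 1), (7, 2), (7, 3)]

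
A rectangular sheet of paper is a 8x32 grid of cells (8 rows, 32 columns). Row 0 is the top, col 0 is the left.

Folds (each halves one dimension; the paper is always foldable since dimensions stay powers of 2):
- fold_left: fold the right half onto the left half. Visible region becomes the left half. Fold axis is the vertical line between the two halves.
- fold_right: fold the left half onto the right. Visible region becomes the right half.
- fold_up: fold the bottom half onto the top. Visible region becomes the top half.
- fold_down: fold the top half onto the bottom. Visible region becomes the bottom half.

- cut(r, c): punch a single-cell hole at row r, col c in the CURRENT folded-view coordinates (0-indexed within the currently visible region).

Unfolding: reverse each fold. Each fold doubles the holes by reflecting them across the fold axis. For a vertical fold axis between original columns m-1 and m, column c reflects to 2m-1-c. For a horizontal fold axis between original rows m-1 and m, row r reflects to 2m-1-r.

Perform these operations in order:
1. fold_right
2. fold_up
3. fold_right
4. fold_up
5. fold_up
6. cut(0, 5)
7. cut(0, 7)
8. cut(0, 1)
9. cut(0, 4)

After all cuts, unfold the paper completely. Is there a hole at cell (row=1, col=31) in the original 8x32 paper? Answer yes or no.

Answer: yes

Derivation:
Op 1 fold_right: fold axis v@16; visible region now rows[0,8) x cols[16,32) = 8x16
Op 2 fold_up: fold axis h@4; visible region now rows[0,4) x cols[16,32) = 4x16
Op 3 fold_right: fold axis v@24; visible region now rows[0,4) x cols[24,32) = 4x8
Op 4 fold_up: fold axis h@2; visible region now rows[0,2) x cols[24,32) = 2x8
Op 5 fold_up: fold axis h@1; visible region now rows[0,1) x cols[24,32) = 1x8
Op 6 cut(0, 5): punch at orig (0,29); cuts so far [(0, 29)]; region rows[0,1) x cols[24,32) = 1x8
Op 7 cut(0, 7): punch at orig (0,31); cuts so far [(0, 29), (0, 31)]; region rows[0,1) x cols[24,32) = 1x8
Op 8 cut(0, 1): punch at orig (0,25); cuts so far [(0, 25), (0, 29), (0, 31)]; region rows[0,1) x cols[24,32) = 1x8
Op 9 cut(0, 4): punch at orig (0,28); cuts so far [(0, 25), (0, 28), (0, 29), (0, 31)]; region rows[0,1) x cols[24,32) = 1x8
Unfold 1 (reflect across h@1): 8 holes -> [(0, 25), (0, 28), (0, 29), (0, 31), (1, 25), (1, 28), (1, 29), (1, 31)]
Unfold 2 (reflect across h@2): 16 holes -> [(0, 25), (0, 28), (0, 29), (0, 31), (1, 25), (1, 28), (1, 29), (1, 31), (2, 25), (2, 28), (2, 29), (2, 31), (3, 25), (3, 28), (3, 29), (3, 31)]
Unfold 3 (reflect across v@24): 32 holes -> [(0, 16), (0, 18), (0, 19), (0, 22), (0, 25), (0, 28), (0, 29), (0, 31), (1, 16), (1, 18), (1, 19), (1, 22), (1, 25), (1, 28), (1, 29), (1, 31), (2, 16), (2, 18), (2, 19), (2, 22), (2, 25), (2, 28), (2, 29), (2, 31), (3, 16), (3, 18), (3, 19), (3, 22), (3, 25), (3, 28), (3, 29), (3, 31)]
Unfold 4 (reflect across h@4): 64 holes -> [(0, 16), (0, 18), (0, 19), (0, 22), (0, 25), (0, 28), (0, 29), (0, 31), (1, 16), (1, 18), (1, 19), (1, 22), (1, 25), (1, 28), (1, 29), (1, 31), (2, 16), (2, 18), (2, 19), (2, 22), (2, 25), (2, 28), (2, 29), (2, 31), (3, 16), (3, 18), (3, 19), (3, 22), (3, 25), (3, 28), (3, 29), (3, 31), (4, 16), (4, 18), (4, 19), (4, 22), (4, 25), (4, 28), (4, 29), (4, 31), (5, 16), (5, 18), (5, 19), (5, 22), (5, 25), (5, 28), (5, 29), (5, 31), (6, 16), (6, 18), (6, 19), (6, 22), (6, 25), (6, 28), (6, 29), (6, 31), (7, 16), (7, 18), (7, 19), (7, 22), (7, 25), (7, 28), (7, 29), (7, 31)]
Unfold 5 (reflect across v@16): 128 holes -> [(0, 0), (0, 2), (0, 3), (0, 6), (0, 9), (0, 12), (0, 13), (0, 15), (0, 16), (0, 18), (0, 19), (0, 22), (0, 25), (0, 28), (0, 29), (0, 31), (1, 0), (1, 2), (1, 3), (1, 6), (1, 9), (1, 12), (1, 13), (1, 15), (1, 16), (1, 18), (1, 19), (1, 22), (1, 25), (1, 28), (1, 29), (1, 31), (2, 0), (2, 2), (2, 3), (2, 6), (2, 9), (2, 12), (2, 13), (2, 15), (2, 16), (2, 18), (2, 19), (2, 22), (2, 25), (2, 28), (2, 29), (2, 31), (3, 0), (3, 2), (3, 3), (3, 6), (3, 9), (3, 12), (3, 13), (3, 15), (3, 16), (3, 18), (3, 19), (3, 22), (3, 25), (3, 28), (3, 29), (3, 31), (4, 0), (4, 2), (4, 3), (4, 6), (4, 9), (4, 12), (4, 13), (4, 15), (4, 16), (4, 18), (4, 19), (4, 22), (4, 25), (4, 28), (4, 29), (4, 31), (5, 0), (5, 2), (5, 3), (5, 6), (5, 9), (5, 12), (5, 13), (5, 15), (5, 16), (5, 18), (5, 19), (5, 22), (5, 25), (5, 28), (5, 29), (5, 31), (6, 0), (6, 2), (6, 3), (6, 6), (6, 9), (6, 12), (6, 13), (6, 15), (6, 16), (6, 18), (6, 19), (6, 22), (6, 25), (6, 28), (6, 29), (6, 31), (7, 0), (7, 2), (7, 3), (7, 6), (7, 9), (7, 12), (7, 13), (7, 15), (7, 16), (7, 18), (7, 19), (7, 22), (7, 25), (7, 28), (7, 29), (7, 31)]
Holes: [(0, 0), (0, 2), (0, 3), (0, 6), (0, 9), (0, 12), (0, 13), (0, 15), (0, 16), (0, 18), (0, 19), (0, 22), (0, 25), (0, 28), (0, 29), (0, 31), (1, 0), (1, 2), (1, 3), (1, 6), (1, 9), (1, 12), (1, 13), (1, 15), (1, 16), (1, 18), (1, 19), (1, 22), (1, 25), (1, 28), (1, 29), (1, 31), (2, 0), (2, 2), (2, 3), (2, 6), (2, 9), (2, 12), (2, 13), (2, 15), (2, 16), (2, 18), (2, 19), (2, 22), (2, 25), (2, 28), (2, 29), (2, 31), (3, 0), (3, 2), (3, 3), (3, 6), (3, 9), (3, 12), (3, 13), (3, 15), (3, 16), (3, 18), (3, 19), (3, 22), (3, 25), (3, 28), (3, 29), (3, 31), (4, 0), (4, 2), (4, 3), (4, 6), (4, 9), (4, 12), (4, 13), (4, 15), (4, 16), (4, 18), (4, 19), (4, 22), (4, 25), (4, 28), (4, 29), (4, 31), (5, 0), (5, 2), (5, 3), (5, 6), (5, 9), (5, 12), (5, 13), (5, 15), (5, 16), (5, 18), (5, 19), (5, 22), (5, 25), (5, 28), (5, 29), (5, 31), (6, 0), (6, 2), (6, 3), (6, 6), (6, 9), (6, 12), (6, 13), (6, 15), (6, 16), (6, 18), (6, 19), (6, 22), (6, 25), (6, 28), (6, 29), (6, 31), (7, 0), (7, 2), (7, 3), (7, 6), (7, 9), (7, 12), (7, 13), (7, 15), (7, 16), (7, 18), (7, 19), (7, 22), (7, 25), (7, 28), (7, 29), (7, 31)]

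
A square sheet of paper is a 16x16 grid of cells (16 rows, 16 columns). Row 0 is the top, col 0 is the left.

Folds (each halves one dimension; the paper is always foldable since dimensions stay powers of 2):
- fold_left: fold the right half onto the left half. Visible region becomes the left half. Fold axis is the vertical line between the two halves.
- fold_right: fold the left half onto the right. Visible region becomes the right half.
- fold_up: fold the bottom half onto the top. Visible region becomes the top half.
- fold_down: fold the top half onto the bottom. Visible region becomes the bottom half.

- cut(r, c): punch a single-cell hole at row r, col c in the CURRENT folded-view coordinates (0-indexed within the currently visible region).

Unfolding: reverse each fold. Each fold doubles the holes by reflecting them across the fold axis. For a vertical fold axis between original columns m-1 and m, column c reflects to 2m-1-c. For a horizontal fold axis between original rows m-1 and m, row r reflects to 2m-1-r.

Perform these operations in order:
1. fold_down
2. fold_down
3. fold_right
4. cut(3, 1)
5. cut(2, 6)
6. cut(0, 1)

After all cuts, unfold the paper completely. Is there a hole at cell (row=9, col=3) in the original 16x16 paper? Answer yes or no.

Op 1 fold_down: fold axis h@8; visible region now rows[8,16) x cols[0,16) = 8x16
Op 2 fold_down: fold axis h@12; visible region now rows[12,16) x cols[0,16) = 4x16
Op 3 fold_right: fold axis v@8; visible region now rows[12,16) x cols[8,16) = 4x8
Op 4 cut(3, 1): punch at orig (15,9); cuts so far [(15, 9)]; region rows[12,16) x cols[8,16) = 4x8
Op 5 cut(2, 6): punch at orig (14,14); cuts so far [(14, 14), (15, 9)]; region rows[12,16) x cols[8,16) = 4x8
Op 6 cut(0, 1): punch at orig (12,9); cuts so far [(12, 9), (14, 14), (15, 9)]; region rows[12,16) x cols[8,16) = 4x8
Unfold 1 (reflect across v@8): 6 holes -> [(12, 6), (12, 9), (14, 1), (14, 14), (15, 6), (15, 9)]
Unfold 2 (reflect across h@12): 12 holes -> [(8, 6), (8, 9), (9, 1), (9, 14), (11, 6), (11, 9), (12, 6), (12, 9), (14, 1), (14, 14), (15, 6), (15, 9)]
Unfold 3 (reflect across h@8): 24 holes -> [(0, 6), (0, 9), (1, 1), (1, 14), (3, 6), (3, 9), (4, 6), (4, 9), (6, 1), (6, 14), (7, 6), (7, 9), (8, 6), (8, 9), (9, 1), (9, 14), (11, 6), (11, 9), (12, 6), (12, 9), (14, 1), (14, 14), (15, 6), (15, 9)]
Holes: [(0, 6), (0, 9), (1, 1), (1, 14), (3, 6), (3, 9), (4, 6), (4, 9), (6, 1), (6, 14), (7, 6), (7, 9), (8, 6), (8, 9), (9, 1), (9, 14), (11, 6), (11, 9), (12, 6), (12, 9), (14, 1), (14, 14), (15, 6), (15, 9)]

Answer: no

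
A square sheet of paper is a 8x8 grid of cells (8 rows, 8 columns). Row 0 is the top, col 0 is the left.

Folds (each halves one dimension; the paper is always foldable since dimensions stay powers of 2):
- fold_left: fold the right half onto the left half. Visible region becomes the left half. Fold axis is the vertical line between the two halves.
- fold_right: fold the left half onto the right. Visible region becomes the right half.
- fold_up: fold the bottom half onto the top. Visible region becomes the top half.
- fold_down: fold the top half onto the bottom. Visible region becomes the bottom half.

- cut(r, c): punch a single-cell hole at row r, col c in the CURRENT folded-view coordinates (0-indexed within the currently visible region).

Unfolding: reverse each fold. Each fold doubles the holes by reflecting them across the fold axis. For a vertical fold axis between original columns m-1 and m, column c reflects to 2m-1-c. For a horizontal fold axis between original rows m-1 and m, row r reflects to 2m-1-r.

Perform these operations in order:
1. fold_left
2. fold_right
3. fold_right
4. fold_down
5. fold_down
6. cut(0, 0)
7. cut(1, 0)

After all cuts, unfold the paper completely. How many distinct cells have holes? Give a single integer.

Answer: 64

Derivation:
Op 1 fold_left: fold axis v@4; visible region now rows[0,8) x cols[0,4) = 8x4
Op 2 fold_right: fold axis v@2; visible region now rows[0,8) x cols[2,4) = 8x2
Op 3 fold_right: fold axis v@3; visible region now rows[0,8) x cols[3,4) = 8x1
Op 4 fold_down: fold axis h@4; visible region now rows[4,8) x cols[3,4) = 4x1
Op 5 fold_down: fold axis h@6; visible region now rows[6,8) x cols[3,4) = 2x1
Op 6 cut(0, 0): punch at orig (6,3); cuts so far [(6, 3)]; region rows[6,8) x cols[3,4) = 2x1
Op 7 cut(1, 0): punch at orig (7,3); cuts so far [(6, 3), (7, 3)]; region rows[6,8) x cols[3,4) = 2x1
Unfold 1 (reflect across h@6): 4 holes -> [(4, 3), (5, 3), (6, 3), (7, 3)]
Unfold 2 (reflect across h@4): 8 holes -> [(0, 3), (1, 3), (2, 3), (3, 3), (4, 3), (5, 3), (6, 3), (7, 3)]
Unfold 3 (reflect across v@3): 16 holes -> [(0, 2), (0, 3), (1, 2), (1, 3), (2, 2), (2, 3), (3, 2), (3, 3), (4, 2), (4, 3), (5, 2), (5, 3), (6, 2), (6, 3), (7, 2), (7, 3)]
Unfold 4 (reflect across v@2): 32 holes -> [(0, 0), (0, 1), (0, 2), (0, 3), (1, 0), (1, 1), (1, 2), (1, 3), (2, 0), (2, 1), (2, 2), (2, 3), (3, 0), (3, 1), (3, 2), (3, 3), (4, 0), (4, 1), (4, 2), (4, 3), (5, 0), (5, 1), (5, 2), (5, 3), (6, 0), (6, 1), (6, 2), (6, 3), (7, 0), (7, 1), (7, 2), (7, 3)]
Unfold 5 (reflect across v@4): 64 holes -> [(0, 0), (0, 1), (0, 2), (0, 3), (0, 4), (0, 5), (0, 6), (0, 7), (1, 0), (1, 1), (1, 2), (1, 3), (1, 4), (1, 5), (1, 6), (1, 7), (2, 0), (2, 1), (2, 2), (2, 3), (2, 4), (2, 5), (2, 6), (2, 7), (3, 0), (3, 1), (3, 2), (3, 3), (3, 4), (3, 5), (3, 6), (3, 7), (4, 0), (4, 1), (4, 2), (4, 3), (4, 4), (4, 5), (4, 6), (4, 7), (5, 0), (5, 1), (5, 2), (5, 3), (5, 4), (5, 5), (5, 6), (5, 7), (6, 0), (6, 1), (6, 2), (6, 3), (6, 4), (6, 5), (6, 6), (6, 7), (7, 0), (7, 1), (7, 2), (7, 3), (7, 4), (7, 5), (7, 6), (7, 7)]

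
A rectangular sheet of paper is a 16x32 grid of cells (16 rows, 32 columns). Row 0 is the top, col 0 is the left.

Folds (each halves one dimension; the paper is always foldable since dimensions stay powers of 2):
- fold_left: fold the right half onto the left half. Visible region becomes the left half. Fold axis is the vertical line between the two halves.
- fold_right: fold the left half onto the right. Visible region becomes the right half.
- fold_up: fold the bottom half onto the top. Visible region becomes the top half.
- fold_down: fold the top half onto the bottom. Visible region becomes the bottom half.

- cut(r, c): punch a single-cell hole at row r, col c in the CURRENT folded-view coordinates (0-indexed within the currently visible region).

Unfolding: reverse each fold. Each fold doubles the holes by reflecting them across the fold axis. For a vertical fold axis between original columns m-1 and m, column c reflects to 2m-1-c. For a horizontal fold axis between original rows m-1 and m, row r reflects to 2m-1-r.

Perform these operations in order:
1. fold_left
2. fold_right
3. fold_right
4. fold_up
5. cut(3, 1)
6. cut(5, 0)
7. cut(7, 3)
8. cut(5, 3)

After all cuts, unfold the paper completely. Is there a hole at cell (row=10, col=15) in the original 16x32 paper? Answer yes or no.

Answer: yes

Derivation:
Op 1 fold_left: fold axis v@16; visible region now rows[0,16) x cols[0,16) = 16x16
Op 2 fold_right: fold axis v@8; visible region now rows[0,16) x cols[8,16) = 16x8
Op 3 fold_right: fold axis v@12; visible region now rows[0,16) x cols[12,16) = 16x4
Op 4 fold_up: fold axis h@8; visible region now rows[0,8) x cols[12,16) = 8x4
Op 5 cut(3, 1): punch at orig (3,13); cuts so far [(3, 13)]; region rows[0,8) x cols[12,16) = 8x4
Op 6 cut(5, 0): punch at orig (5,12); cuts so far [(3, 13), (5, 12)]; region rows[0,8) x cols[12,16) = 8x4
Op 7 cut(7, 3): punch at orig (7,15); cuts so far [(3, 13), (5, 12), (7, 15)]; region rows[0,8) x cols[12,16) = 8x4
Op 8 cut(5, 3): punch at orig (5,15); cuts so far [(3, 13), (5, 12), (5, 15), (7, 15)]; region rows[0,8) x cols[12,16) = 8x4
Unfold 1 (reflect across h@8): 8 holes -> [(3, 13), (5, 12), (5, 15), (7, 15), (8, 15), (10, 12), (10, 15), (12, 13)]
Unfold 2 (reflect across v@12): 16 holes -> [(3, 10), (3, 13), (5, 8), (5, 11), (5, 12), (5, 15), (7, 8), (7, 15), (8, 8), (8, 15), (10, 8), (10, 11), (10, 12), (10, 15), (12, 10), (12, 13)]
Unfold 3 (reflect across v@8): 32 holes -> [(3, 2), (3, 5), (3, 10), (3, 13), (5, 0), (5, 3), (5, 4), (5, 7), (5, 8), (5, 11), (5, 12), (5, 15), (7, 0), (7, 7), (7, 8), (7, 15), (8, 0), (8, 7), (8, 8), (8, 15), (10, 0), (10, 3), (10, 4), (10, 7), (10, 8), (10, 11), (10, 12), (10, 15), (12, 2), (12, 5), (12, 10), (12, 13)]
Unfold 4 (reflect across v@16): 64 holes -> [(3, 2), (3, 5), (3, 10), (3, 13), (3, 18), (3, 21), (3, 26), (3, 29), (5, 0), (5, 3), (5, 4), (5, 7), (5, 8), (5, 11), (5, 12), (5, 15), (5, 16), (5, 19), (5, 20), (5, 23), (5, 24), (5, 27), (5, 28), (5, 31), (7, 0), (7, 7), (7, 8), (7, 15), (7, 16), (7, 23), (7, 24), (7, 31), (8, 0), (8, 7), (8, 8), (8, 15), (8, 16), (8, 23), (8, 24), (8, 31), (10, 0), (10, 3), (10, 4), (10, 7), (10, 8), (10, 11), (10, 12), (10, 15), (10, 16), (10, 19), (10, 20), (10, 23), (10, 24), (10, 27), (10, 28), (10, 31), (12, 2), (12, 5), (12, 10), (12, 13), (12, 18), (12, 21), (12, 26), (12, 29)]
Holes: [(3, 2), (3, 5), (3, 10), (3, 13), (3, 18), (3, 21), (3, 26), (3, 29), (5, 0), (5, 3), (5, 4), (5, 7), (5, 8), (5, 11), (5, 12), (5, 15), (5, 16), (5, 19), (5, 20), (5, 23), (5, 24), (5, 27), (5, 28), (5, 31), (7, 0), (7, 7), (7, 8), (7, 15), (7, 16), (7, 23), (7, 24), (7, 31), (8, 0), (8, 7), (8, 8), (8, 15), (8, 16), (8, 23), (8, 24), (8, 31), (10, 0), (10, 3), (10, 4), (10, 7), (10, 8), (10, 11), (10, 12), (10, 15), (10, 16), (10, 19), (10, 20), (10, 23), (10, 24), (10, 27), (10, 28), (10, 31), (12, 2), (12, 5), (12, 10), (12, 13), (12, 18), (12, 21), (12, 26), (12, 29)]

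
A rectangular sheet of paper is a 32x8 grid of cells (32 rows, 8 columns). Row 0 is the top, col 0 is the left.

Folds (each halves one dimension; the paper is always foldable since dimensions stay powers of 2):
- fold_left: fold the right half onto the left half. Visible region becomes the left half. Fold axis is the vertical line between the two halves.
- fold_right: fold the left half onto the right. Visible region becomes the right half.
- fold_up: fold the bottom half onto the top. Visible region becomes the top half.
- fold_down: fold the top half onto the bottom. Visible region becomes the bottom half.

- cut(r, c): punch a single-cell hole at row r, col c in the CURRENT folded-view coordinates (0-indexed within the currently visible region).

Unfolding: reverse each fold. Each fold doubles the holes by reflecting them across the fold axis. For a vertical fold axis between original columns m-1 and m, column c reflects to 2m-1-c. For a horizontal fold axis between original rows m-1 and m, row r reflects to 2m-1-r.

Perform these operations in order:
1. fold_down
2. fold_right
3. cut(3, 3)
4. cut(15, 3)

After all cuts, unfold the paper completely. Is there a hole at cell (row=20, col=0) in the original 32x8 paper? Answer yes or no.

Answer: no

Derivation:
Op 1 fold_down: fold axis h@16; visible region now rows[16,32) x cols[0,8) = 16x8
Op 2 fold_right: fold axis v@4; visible region now rows[16,32) x cols[4,8) = 16x4
Op 3 cut(3, 3): punch at orig (19,7); cuts so far [(19, 7)]; region rows[16,32) x cols[4,8) = 16x4
Op 4 cut(15, 3): punch at orig (31,7); cuts so far [(19, 7), (31, 7)]; region rows[16,32) x cols[4,8) = 16x4
Unfold 1 (reflect across v@4): 4 holes -> [(19, 0), (19, 7), (31, 0), (31, 7)]
Unfold 2 (reflect across h@16): 8 holes -> [(0, 0), (0, 7), (12, 0), (12, 7), (19, 0), (19, 7), (31, 0), (31, 7)]
Holes: [(0, 0), (0, 7), (12, 0), (12, 7), (19, 0), (19, 7), (31, 0), (31, 7)]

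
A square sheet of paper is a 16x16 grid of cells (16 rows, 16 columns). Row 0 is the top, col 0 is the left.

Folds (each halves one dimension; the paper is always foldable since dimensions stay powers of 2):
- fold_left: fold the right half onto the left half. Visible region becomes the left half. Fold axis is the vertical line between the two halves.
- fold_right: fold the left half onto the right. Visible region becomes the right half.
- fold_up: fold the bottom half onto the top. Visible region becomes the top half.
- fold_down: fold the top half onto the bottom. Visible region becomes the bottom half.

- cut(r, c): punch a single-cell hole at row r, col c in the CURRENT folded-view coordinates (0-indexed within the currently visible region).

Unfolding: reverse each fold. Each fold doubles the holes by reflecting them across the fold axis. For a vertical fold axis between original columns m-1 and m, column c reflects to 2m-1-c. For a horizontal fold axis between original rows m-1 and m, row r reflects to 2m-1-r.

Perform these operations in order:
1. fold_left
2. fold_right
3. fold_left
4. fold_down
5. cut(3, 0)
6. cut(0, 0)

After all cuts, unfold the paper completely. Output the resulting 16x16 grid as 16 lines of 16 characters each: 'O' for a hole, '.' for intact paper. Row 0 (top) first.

Answer: ................
................
................
................
O..OO..OO..OO..O
................
................
O..OO..OO..OO..O
O..OO..OO..OO..O
................
................
O..OO..OO..OO..O
................
................
................
................

Derivation:
Op 1 fold_left: fold axis v@8; visible region now rows[0,16) x cols[0,8) = 16x8
Op 2 fold_right: fold axis v@4; visible region now rows[0,16) x cols[4,8) = 16x4
Op 3 fold_left: fold axis v@6; visible region now rows[0,16) x cols[4,6) = 16x2
Op 4 fold_down: fold axis h@8; visible region now rows[8,16) x cols[4,6) = 8x2
Op 5 cut(3, 0): punch at orig (11,4); cuts so far [(11, 4)]; region rows[8,16) x cols[4,6) = 8x2
Op 6 cut(0, 0): punch at orig (8,4); cuts so far [(8, 4), (11, 4)]; region rows[8,16) x cols[4,6) = 8x2
Unfold 1 (reflect across h@8): 4 holes -> [(4, 4), (7, 4), (8, 4), (11, 4)]
Unfold 2 (reflect across v@6): 8 holes -> [(4, 4), (4, 7), (7, 4), (7, 7), (8, 4), (8, 7), (11, 4), (11, 7)]
Unfold 3 (reflect across v@4): 16 holes -> [(4, 0), (4, 3), (4, 4), (4, 7), (7, 0), (7, 3), (7, 4), (7, 7), (8, 0), (8, 3), (8, 4), (8, 7), (11, 0), (11, 3), (11, 4), (11, 7)]
Unfold 4 (reflect across v@8): 32 holes -> [(4, 0), (4, 3), (4, 4), (4, 7), (4, 8), (4, 11), (4, 12), (4, 15), (7, 0), (7, 3), (7, 4), (7, 7), (7, 8), (7, 11), (7, 12), (7, 15), (8, 0), (8, 3), (8, 4), (8, 7), (8, 8), (8, 11), (8, 12), (8, 15), (11, 0), (11, 3), (11, 4), (11, 7), (11, 8), (11, 11), (11, 12), (11, 15)]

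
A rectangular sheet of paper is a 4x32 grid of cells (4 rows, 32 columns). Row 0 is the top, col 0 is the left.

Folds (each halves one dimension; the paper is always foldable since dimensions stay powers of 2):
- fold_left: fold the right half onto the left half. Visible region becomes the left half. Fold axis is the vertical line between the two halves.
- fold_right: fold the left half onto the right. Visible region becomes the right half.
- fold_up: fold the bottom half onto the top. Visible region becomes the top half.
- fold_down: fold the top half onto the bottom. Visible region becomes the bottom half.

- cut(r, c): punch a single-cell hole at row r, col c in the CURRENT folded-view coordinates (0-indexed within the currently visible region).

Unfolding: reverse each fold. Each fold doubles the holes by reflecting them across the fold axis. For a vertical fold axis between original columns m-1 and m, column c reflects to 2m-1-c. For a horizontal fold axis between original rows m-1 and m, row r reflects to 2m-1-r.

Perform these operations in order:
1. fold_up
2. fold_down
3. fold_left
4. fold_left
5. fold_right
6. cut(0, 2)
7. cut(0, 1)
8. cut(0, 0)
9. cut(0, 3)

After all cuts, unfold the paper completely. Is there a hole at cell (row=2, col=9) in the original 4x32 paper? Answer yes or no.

Op 1 fold_up: fold axis h@2; visible region now rows[0,2) x cols[0,32) = 2x32
Op 2 fold_down: fold axis h@1; visible region now rows[1,2) x cols[0,32) = 1x32
Op 3 fold_left: fold axis v@16; visible region now rows[1,2) x cols[0,16) = 1x16
Op 4 fold_left: fold axis v@8; visible region now rows[1,2) x cols[0,8) = 1x8
Op 5 fold_right: fold axis v@4; visible region now rows[1,2) x cols[4,8) = 1x4
Op 6 cut(0, 2): punch at orig (1,6); cuts so far [(1, 6)]; region rows[1,2) x cols[4,8) = 1x4
Op 7 cut(0, 1): punch at orig (1,5); cuts so far [(1, 5), (1, 6)]; region rows[1,2) x cols[4,8) = 1x4
Op 8 cut(0, 0): punch at orig (1,4); cuts so far [(1, 4), (1, 5), (1, 6)]; region rows[1,2) x cols[4,8) = 1x4
Op 9 cut(0, 3): punch at orig (1,7); cuts so far [(1, 4), (1, 5), (1, 6), (1, 7)]; region rows[1,2) x cols[4,8) = 1x4
Unfold 1 (reflect across v@4): 8 holes -> [(1, 0), (1, 1), (1, 2), (1, 3), (1, 4), (1, 5), (1, 6), (1, 7)]
Unfold 2 (reflect across v@8): 16 holes -> [(1, 0), (1, 1), (1, 2), (1, 3), (1, 4), (1, 5), (1, 6), (1, 7), (1, 8), (1, 9), (1, 10), (1, 11), (1, 12), (1, 13), (1, 14), (1, 15)]
Unfold 3 (reflect across v@16): 32 holes -> [(1, 0), (1, 1), (1, 2), (1, 3), (1, 4), (1, 5), (1, 6), (1, 7), (1, 8), (1, 9), (1, 10), (1, 11), (1, 12), (1, 13), (1, 14), (1, 15), (1, 16), (1, 17), (1, 18), (1, 19), (1, 20), (1, 21), (1, 22), (1, 23), (1, 24), (1, 25), (1, 26), (1, 27), (1, 28), (1, 29), (1, 30), (1, 31)]
Unfold 4 (reflect across h@1): 64 holes -> [(0, 0), (0, 1), (0, 2), (0, 3), (0, 4), (0, 5), (0, 6), (0, 7), (0, 8), (0, 9), (0, 10), (0, 11), (0, 12), (0, 13), (0, 14), (0, 15), (0, 16), (0, 17), (0, 18), (0, 19), (0, 20), (0, 21), (0, 22), (0, 23), (0, 24), (0, 25), (0, 26), (0, 27), (0, 28), (0, 29), (0, 30), (0, 31), (1, 0), (1, 1), (1, 2), (1, 3), (1, 4), (1, 5), (1, 6), (1, 7), (1, 8), (1, 9), (1, 10), (1, 11), (1, 12), (1, 13), (1, 14), (1, 15), (1, 16), (1, 17), (1, 18), (1, 19), (1, 20), (1, 21), (1, 22), (1, 23), (1, 24), (1, 25), (1, 26), (1, 27), (1, 28), (1, 29), (1, 30), (1, 31)]
Unfold 5 (reflect across h@2): 128 holes -> [(0, 0), (0, 1), (0, 2), (0, 3), (0, 4), (0, 5), (0, 6), (0, 7), (0, 8), (0, 9), (0, 10), (0, 11), (0, 12), (0, 13), (0, 14), (0, 15), (0, 16), (0, 17), (0, 18), (0, 19), (0, 20), (0, 21), (0, 22), (0, 23), (0, 24), (0, 25), (0, 26), (0, 27), (0, 28), (0, 29), (0, 30), (0, 31), (1, 0), (1, 1), (1, 2), (1, 3), (1, 4), (1, 5), (1, 6), (1, 7), (1, 8), (1, 9), (1, 10), (1, 11), (1, 12), (1, 13), (1, 14), (1, 15), (1, 16), (1, 17), (1, 18), (1, 19), (1, 20), (1, 21), (1, 22), (1, 23), (1, 24), (1, 25), (1, 26), (1, 27), (1, 28), (1, 29), (1, 30), (1, 31), (2, 0), (2, 1), (2, 2), (2, 3), (2, 4), (2, 5), (2, 6), (2, 7), (2, 8), (2, 9), (2, 10), (2, 11), (2, 12), (2, 13), (2, 14), (2, 15), (2, 16), (2, 17), (2, 18), (2, 19), (2, 20), (2, 21), (2, 22), (2, 23), (2, 24), (2, 25), (2, 26), (2, 27), (2, 28), (2, 29), (2, 30), (2, 31), (3, 0), (3, 1), (3, 2), (3, 3), (3, 4), (3, 5), (3, 6), (3, 7), (3, 8), (3, 9), (3, 10), (3, 11), (3, 12), (3, 13), (3, 14), (3, 15), (3, 16), (3, 17), (3, 18), (3, 19), (3, 20), (3, 21), (3, 22), (3, 23), (3, 24), (3, 25), (3, 26), (3, 27), (3, 28), (3, 29), (3, 30), (3, 31)]
Holes: [(0, 0), (0, 1), (0, 2), (0, 3), (0, 4), (0, 5), (0, 6), (0, 7), (0, 8), (0, 9), (0, 10), (0, 11), (0, 12), (0, 13), (0, 14), (0, 15), (0, 16), (0, 17), (0, 18), (0, 19), (0, 20), (0, 21), (0, 22), (0, 23), (0, 24), (0, 25), (0, 26), (0, 27), (0, 28), (0, 29), (0, 30), (0, 31), (1, 0), (1, 1), (1, 2), (1, 3), (1, 4), (1, 5), (1, 6), (1, 7), (1, 8), (1, 9), (1, 10), (1, 11), (1, 12), (1, 13), (1, 14), (1, 15), (1, 16), (1, 17), (1, 18), (1, 19), (1, 20), (1, 21), (1, 22), (1, 23), (1, 24), (1, 25), (1, 26), (1, 27), (1, 28), (1, 29), (1, 30), (1, 31), (2, 0), (2, 1), (2, 2), (2, 3), (2, 4), (2, 5), (2, 6), (2, 7), (2, 8), (2, 9), (2, 10), (2, 11), (2, 12), (2, 13), (2, 14), (2, 15), (2, 16), (2, 17), (2, 18), (2, 19), (2, 20), (2, 21), (2, 22), (2, 23), (2, 24), (2, 25), (2, 26), (2, 27), (2, 28), (2, 29), (2, 30), (2, 31), (3, 0), (3, 1), (3, 2), (3, 3), (3, 4), (3, 5), (3, 6), (3, 7), (3, 8), (3, 9), (3, 10), (3, 11), (3, 12), (3, 13), (3, 14), (3, 15), (3, 16), (3, 17), (3, 18), (3, 19), (3, 20), (3, 21), (3, 22), (3, 23), (3, 24), (3, 25), (3, 26), (3, 27), (3, 28), (3, 29), (3, 30), (3, 31)]

Answer: yes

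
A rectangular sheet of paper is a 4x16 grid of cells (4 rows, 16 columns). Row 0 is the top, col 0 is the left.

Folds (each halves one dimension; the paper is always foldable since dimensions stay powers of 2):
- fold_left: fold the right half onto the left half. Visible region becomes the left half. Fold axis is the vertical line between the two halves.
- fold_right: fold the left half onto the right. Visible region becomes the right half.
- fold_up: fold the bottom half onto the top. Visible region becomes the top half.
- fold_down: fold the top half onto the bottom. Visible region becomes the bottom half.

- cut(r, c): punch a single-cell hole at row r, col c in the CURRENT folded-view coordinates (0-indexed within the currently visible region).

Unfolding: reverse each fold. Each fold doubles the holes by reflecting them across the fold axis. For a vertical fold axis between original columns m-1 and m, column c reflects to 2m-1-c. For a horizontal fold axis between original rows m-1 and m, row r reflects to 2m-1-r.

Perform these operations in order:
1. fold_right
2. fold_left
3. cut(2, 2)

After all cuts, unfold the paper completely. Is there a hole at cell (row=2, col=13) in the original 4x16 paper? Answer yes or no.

Answer: yes

Derivation:
Op 1 fold_right: fold axis v@8; visible region now rows[0,4) x cols[8,16) = 4x8
Op 2 fold_left: fold axis v@12; visible region now rows[0,4) x cols[8,12) = 4x4
Op 3 cut(2, 2): punch at orig (2,10); cuts so far [(2, 10)]; region rows[0,4) x cols[8,12) = 4x4
Unfold 1 (reflect across v@12): 2 holes -> [(2, 10), (2, 13)]
Unfold 2 (reflect across v@8): 4 holes -> [(2, 2), (2, 5), (2, 10), (2, 13)]
Holes: [(2, 2), (2, 5), (2, 10), (2, 13)]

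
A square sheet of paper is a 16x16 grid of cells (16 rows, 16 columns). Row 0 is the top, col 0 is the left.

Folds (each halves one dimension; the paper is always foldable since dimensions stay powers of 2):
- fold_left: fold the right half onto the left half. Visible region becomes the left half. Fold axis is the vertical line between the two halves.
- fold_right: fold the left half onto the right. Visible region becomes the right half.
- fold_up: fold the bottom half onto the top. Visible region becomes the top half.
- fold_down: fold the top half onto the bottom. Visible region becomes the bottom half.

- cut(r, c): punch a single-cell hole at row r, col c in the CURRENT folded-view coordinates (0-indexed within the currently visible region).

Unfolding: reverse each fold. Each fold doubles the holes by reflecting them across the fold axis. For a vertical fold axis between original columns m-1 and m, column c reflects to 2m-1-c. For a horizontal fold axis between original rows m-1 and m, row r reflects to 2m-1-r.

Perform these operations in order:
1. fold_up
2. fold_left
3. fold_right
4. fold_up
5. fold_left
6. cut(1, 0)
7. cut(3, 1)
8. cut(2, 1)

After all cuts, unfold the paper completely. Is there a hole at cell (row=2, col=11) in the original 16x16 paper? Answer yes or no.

Answer: no

Derivation:
Op 1 fold_up: fold axis h@8; visible region now rows[0,8) x cols[0,16) = 8x16
Op 2 fold_left: fold axis v@8; visible region now rows[0,8) x cols[0,8) = 8x8
Op 3 fold_right: fold axis v@4; visible region now rows[0,8) x cols[4,8) = 8x4
Op 4 fold_up: fold axis h@4; visible region now rows[0,4) x cols[4,8) = 4x4
Op 5 fold_left: fold axis v@6; visible region now rows[0,4) x cols[4,6) = 4x2
Op 6 cut(1, 0): punch at orig (1,4); cuts so far [(1, 4)]; region rows[0,4) x cols[4,6) = 4x2
Op 7 cut(3, 1): punch at orig (3,5); cuts so far [(1, 4), (3, 5)]; region rows[0,4) x cols[4,6) = 4x2
Op 8 cut(2, 1): punch at orig (2,5); cuts so far [(1, 4), (2, 5), (3, 5)]; region rows[0,4) x cols[4,6) = 4x2
Unfold 1 (reflect across v@6): 6 holes -> [(1, 4), (1, 7), (2, 5), (2, 6), (3, 5), (3, 6)]
Unfold 2 (reflect across h@4): 12 holes -> [(1, 4), (1, 7), (2, 5), (2, 6), (3, 5), (3, 6), (4, 5), (4, 6), (5, 5), (5, 6), (6, 4), (6, 7)]
Unfold 3 (reflect across v@4): 24 holes -> [(1, 0), (1, 3), (1, 4), (1, 7), (2, 1), (2, 2), (2, 5), (2, 6), (3, 1), (3, 2), (3, 5), (3, 6), (4, 1), (4, 2), (4, 5), (4, 6), (5, 1), (5, 2), (5, 5), (5, 6), (6, 0), (6, 3), (6, 4), (6, 7)]
Unfold 4 (reflect across v@8): 48 holes -> [(1, 0), (1, 3), (1, 4), (1, 7), (1, 8), (1, 11), (1, 12), (1, 15), (2, 1), (2, 2), (2, 5), (2, 6), (2, 9), (2, 10), (2, 13), (2, 14), (3, 1), (3, 2), (3, 5), (3, 6), (3, 9), (3, 10), (3, 13), (3, 14), (4, 1), (4, 2), (4, 5), (4, 6), (4, 9), (4, 10), (4, 13), (4, 14), (5, 1), (5, 2), (5, 5), (5, 6), (5, 9), (5, 10), (5, 13), (5, 14), (6, 0), (6, 3), (6, 4), (6, 7), (6, 8), (6, 11), (6, 12), (6, 15)]
Unfold 5 (reflect across h@8): 96 holes -> [(1, 0), (1, 3), (1, 4), (1, 7), (1, 8), (1, 11), (1, 12), (1, 15), (2, 1), (2, 2), (2, 5), (2, 6), (2, 9), (2, 10), (2, 13), (2, 14), (3, 1), (3, 2), (3, 5), (3, 6), (3, 9), (3, 10), (3, 13), (3, 14), (4, 1), (4, 2), (4, 5), (4, 6), (4, 9), (4, 10), (4, 13), (4, 14), (5, 1), (5, 2), (5, 5), (5, 6), (5, 9), (5, 10), (5, 13), (5, 14), (6, 0), (6, 3), (6, 4), (6, 7), (6, 8), (6, 11), (6, 12), (6, 15), (9, 0), (9, 3), (9, 4), (9, 7), (9, 8), (9, 11), (9, 12), (9, 15), (10, 1), (10, 2), (10, 5), (10, 6), (10, 9), (10, 10), (10, 13), (10, 14), (11, 1), (11, 2), (11, 5), (11, 6), (11, 9), (11, 10), (11, 13), (11, 14), (12, 1), (12, 2), (12, 5), (12, 6), (12, 9), (12, 10), (12, 13), (12, 14), (13, 1), (13, 2), (13, 5), (13, 6), (13, 9), (13, 10), (13, 13), (13, 14), (14, 0), (14, 3), (14, 4), (14, 7), (14, 8), (14, 11), (14, 12), (14, 15)]
Holes: [(1, 0), (1, 3), (1, 4), (1, 7), (1, 8), (1, 11), (1, 12), (1, 15), (2, 1), (2, 2), (2, 5), (2, 6), (2, 9), (2, 10), (2, 13), (2, 14), (3, 1), (3, 2), (3, 5), (3, 6), (3, 9), (3, 10), (3, 13), (3, 14), (4, 1), (4, 2), (4, 5), (4, 6), (4, 9), (4, 10), (4, 13), (4, 14), (5, 1), (5, 2), (5, 5), (5, 6), (5, 9), (5, 10), (5, 13), (5, 14), (6, 0), (6, 3), (6, 4), (6, 7), (6, 8), (6, 11), (6, 12), (6, 15), (9, 0), (9, 3), (9, 4), (9, 7), (9, 8), (9, 11), (9, 12), (9, 15), (10, 1), (10, 2), (10, 5), (10, 6), (10, 9), (10, 10), (10, 13), (10, 14), (11, 1), (11, 2), (11, 5), (11, 6), (11, 9), (11, 10), (11, 13), (11, 14), (12, 1), (12, 2), (12, 5), (12, 6), (12, 9), (12, 10), (12, 13), (12, 14), (13, 1), (13, 2), (13, 5), (13, 6), (13, 9), (13, 10), (13, 13), (13, 14), (14, 0), (14, 3), (14, 4), (14, 7), (14, 8), (14, 11), (14, 12), (14, 15)]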